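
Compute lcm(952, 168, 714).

952 = 2^3 × 7 × 17
168 = 2^3 × 3 × 7
714 = 2 × 3 × 7 × 17
LCM(952, 168, 714) = 2^3 × 3 × 7 × 17 = 2856.

2856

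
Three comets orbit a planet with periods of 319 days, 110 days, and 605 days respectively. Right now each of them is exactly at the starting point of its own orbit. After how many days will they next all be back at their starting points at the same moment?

We need the least common multiple of the intervals.
319 = 11 × 29
110 = 2 × 5 × 11
605 = 5 × 11^2
LCM(319, 110, 605) = 2 × 5 × 11^2 × 29 = 35090.

35090 days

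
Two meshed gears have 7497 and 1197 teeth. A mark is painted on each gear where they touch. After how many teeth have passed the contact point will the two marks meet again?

We need the least common multiple of the intervals.
7497 = 3^2 × 7^2 × 17
1197 = 3^2 × 7 × 19
LCM(7497, 1197) = 3^2 × 7^2 × 17 × 19 = 142443.

142443 teeth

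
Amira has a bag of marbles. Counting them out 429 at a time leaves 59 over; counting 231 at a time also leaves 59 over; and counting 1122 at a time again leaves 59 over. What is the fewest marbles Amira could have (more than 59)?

N − 59 must be a common multiple of 429, 231, and 1122.
429 = 3 × 11 × 13
231 = 3 × 7 × 11
1122 = 2 × 3 × 11 × 17
LCM(429, 231, 1122) = 2 × 3 × 7 × 11 × 13 × 17 = 102102.
Smallest N > 59 is LCM + 59 = 102102 + 59 = 102161.

102161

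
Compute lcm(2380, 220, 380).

497420

2380 = 2^2 × 5 × 7 × 17
220 = 2^2 × 5 × 11
380 = 2^2 × 5 × 19
LCM(2380, 220, 380) = 2^2 × 5 × 7 × 11 × 17 × 19 = 497420.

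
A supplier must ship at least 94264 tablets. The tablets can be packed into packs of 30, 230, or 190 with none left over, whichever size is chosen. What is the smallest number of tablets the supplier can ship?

104880

The number of tablets must be a common multiple of 30, 230, and 190, so a multiple of their LCM.
30 = 2 × 3 × 5
230 = 2 × 5 × 23
190 = 2 × 5 × 19
LCM(30, 230, 190) = 2 × 3 × 5 × 19 × 23 = 13110.
Smallest multiple of 13110 that is ≥ 94264: ⌈94264/13110⌉ × 13110 = 8 × 13110 = 104880.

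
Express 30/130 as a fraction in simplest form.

30 = 2 × 3 × 5
130 = 2 × 5 × 13
gcd(30, 130) = 2 × 5 = 10.
Divide numerator and denominator by 10: 30/130 = 3/13.

3/13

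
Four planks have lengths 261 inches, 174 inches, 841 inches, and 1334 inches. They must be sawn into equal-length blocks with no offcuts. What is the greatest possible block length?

29 inches

This is the greatest common divisor of 261, 174, 841, and 1334.
261 = 3^2 × 29
174 = 2 × 3 × 29
841 = 29^2
1334 = 2 × 23 × 29
gcd(261, 174, 841, 1334) = 29.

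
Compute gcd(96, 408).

24

96 = 2^5 × 3
408 = 2^3 × 3 × 17
gcd(96, 408) = 2^3 × 3 = 24.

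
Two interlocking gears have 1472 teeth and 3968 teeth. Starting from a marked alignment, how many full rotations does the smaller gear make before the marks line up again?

They are all back at their starting positions together after one LCM of the periods.
1472 = 2^6 × 23
3968 = 2^7 × 31
LCM(1472, 3968) = 2^7 × 23 × 31 = 91264.
Rotations for period 1472: 91264 / 1472 = 62.

62 rotations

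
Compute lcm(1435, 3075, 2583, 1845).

64575

1435 = 5 × 7 × 41
3075 = 3 × 5^2 × 41
2583 = 3^2 × 7 × 41
1845 = 3^2 × 5 × 41
LCM(1435, 3075, 2583, 1845) = 3^2 × 5^2 × 7 × 41 = 64575.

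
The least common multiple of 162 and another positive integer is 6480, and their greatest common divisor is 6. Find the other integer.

240

gcd × lcm = product of the two integers, so the other integer is (6 × 6480) / 162 = 240.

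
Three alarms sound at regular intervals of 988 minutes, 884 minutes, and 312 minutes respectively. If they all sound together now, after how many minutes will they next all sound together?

The first simultaneous occurrence is after LCM of the individual periods.
988 = 2^2 × 13 × 19
884 = 2^2 × 13 × 17
312 = 2^3 × 3 × 13
LCM(988, 884, 312) = 2^3 × 3 × 13 × 17 × 19 = 100776.

100776 minutes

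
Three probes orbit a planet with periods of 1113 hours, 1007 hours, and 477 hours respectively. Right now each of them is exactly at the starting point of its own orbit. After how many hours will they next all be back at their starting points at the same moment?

63441 hours

The first simultaneous occurrence is after LCM of the individual periods.
1113 = 3 × 7 × 53
1007 = 19 × 53
477 = 3^2 × 53
LCM(1113, 1007, 477) = 3^2 × 7 × 19 × 53 = 63441.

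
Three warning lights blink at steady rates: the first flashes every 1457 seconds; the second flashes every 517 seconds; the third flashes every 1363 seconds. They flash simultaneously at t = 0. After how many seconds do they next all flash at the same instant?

464783 seconds

They coincide at every common multiple of the periods; the first is the LCM.
1457 = 31 × 47
517 = 11 × 47
1363 = 29 × 47
LCM(1457, 517, 1363) = 11 × 29 × 31 × 47 = 464783.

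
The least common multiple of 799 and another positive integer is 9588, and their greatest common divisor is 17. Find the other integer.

gcd × lcm = product of the two integers, so the other integer is (17 × 9588) / 799 = 204.

204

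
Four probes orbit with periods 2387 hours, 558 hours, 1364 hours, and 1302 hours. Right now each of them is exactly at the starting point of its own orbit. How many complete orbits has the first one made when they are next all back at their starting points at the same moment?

36 orbits

All finish a whole number of cycles simultaneously at t = LCM of the periods.
2387 = 7 × 11 × 31
558 = 2 × 3^2 × 31
1364 = 2^2 × 11 × 31
1302 = 2 × 3 × 7 × 31
LCM(2387, 558, 1364, 1302) = 2^2 × 3^2 × 7 × 11 × 31 = 85932.
Orbits for period 2387: 85932 / 2387 = 36.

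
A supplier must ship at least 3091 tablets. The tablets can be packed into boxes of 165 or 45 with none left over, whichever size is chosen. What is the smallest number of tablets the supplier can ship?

The number of tablets must be a common multiple of 165 and 45, so a multiple of their LCM.
165 = 3 × 5 × 11
45 = 3^2 × 5
LCM(165, 45) = 3^2 × 5 × 11 = 495.
Smallest multiple of 495 that is ≥ 3091: ⌈3091/495⌉ × 495 = 7 × 495 = 3465.

3465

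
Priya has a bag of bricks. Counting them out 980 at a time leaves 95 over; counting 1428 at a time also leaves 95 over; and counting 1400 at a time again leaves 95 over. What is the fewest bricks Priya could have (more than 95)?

N − 95 must be a common multiple of 980, 1428, and 1400.
980 = 2^2 × 5 × 7^2
1428 = 2^2 × 3 × 7 × 17
1400 = 2^3 × 5^2 × 7
LCM(980, 1428, 1400) = 2^3 × 3 × 5^2 × 7^2 × 17 = 499800.
Smallest N > 95 is LCM + 95 = 499800 + 95 = 499895.

499895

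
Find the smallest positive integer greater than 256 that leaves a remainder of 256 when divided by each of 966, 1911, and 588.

176068

N − 256 must be a common multiple of 966, 1911, and 588.
966 = 2 × 3 × 7 × 23
1911 = 3 × 7^2 × 13
588 = 2^2 × 3 × 7^2
LCM(966, 1911, 588) = 2^2 × 3 × 7^2 × 13 × 23 = 175812.
Smallest N > 256 is LCM + 256 = 175812 + 256 = 176068.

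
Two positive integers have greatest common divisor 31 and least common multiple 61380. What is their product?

1902780

For any two positive integers, gcd × lcm = product = 31 × 61380 = 1902780.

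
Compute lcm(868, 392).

868 = 2^2 × 7 × 31
392 = 2^3 × 7^2
LCM(868, 392) = 2^3 × 7^2 × 31 = 12152.

12152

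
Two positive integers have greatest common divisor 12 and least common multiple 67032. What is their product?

804384

For any two positive integers, gcd × lcm = product = 12 × 67032 = 804384.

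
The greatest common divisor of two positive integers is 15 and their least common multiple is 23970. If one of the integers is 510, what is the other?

705

For two integers, gcd × lcm = product, so the other is (15 × 23970) / 510 = 359550 / 510 = 705.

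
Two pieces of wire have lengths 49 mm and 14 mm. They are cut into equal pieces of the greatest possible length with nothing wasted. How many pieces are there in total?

9

Piece length = gcd(49, 14).
49 = 7^2
14 = 2 × 7
gcd(49, 14) = 7.
Total pieces = 49/7 + 14/7 = 7 + 2 = 9.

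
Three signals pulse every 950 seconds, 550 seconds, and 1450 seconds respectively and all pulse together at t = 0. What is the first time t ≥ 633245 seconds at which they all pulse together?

909150 seconds

Joint pulses occur at multiples of LCM(950, 550, 1450).
950 = 2 × 5^2 × 19
550 = 2 × 5^2 × 11
1450 = 2 × 5^2 × 29
LCM(950, 550, 1450) = 2 × 5^2 × 11 × 19 × 29 = 303050.
Smallest multiple of 303050 that is ≥ 633245: ⌈633245/303050⌉ × 303050 = 3 × 303050 = 909150.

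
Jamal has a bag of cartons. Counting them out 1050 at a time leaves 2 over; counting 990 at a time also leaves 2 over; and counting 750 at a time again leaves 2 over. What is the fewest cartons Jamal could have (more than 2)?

173252

N − 2 must be a common multiple of 1050, 990, and 750.
1050 = 2 × 3 × 5^2 × 7
990 = 2 × 3^2 × 5 × 11
750 = 2 × 3 × 5^3
LCM(1050, 990, 750) = 2 × 3^2 × 5^3 × 7 × 11 = 173250.
Smallest N > 2 is LCM + 2 = 173250 + 2 = 173252.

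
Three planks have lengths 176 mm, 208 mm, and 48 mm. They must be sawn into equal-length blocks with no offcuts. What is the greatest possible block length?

This is the greatest common divisor of 176, 208, and 48.
176 = 2^4 × 11
208 = 2^4 × 13
48 = 2^4 × 3
gcd(176, 208, 48) = 2^4 = 16.

16 mm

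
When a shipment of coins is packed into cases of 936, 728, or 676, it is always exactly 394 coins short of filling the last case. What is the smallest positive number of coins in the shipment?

84782

Being 394 short of a full case of size k means N ≡ −394 (mod k), i.e. N + 394 is a multiple of each size.
936 = 2^3 × 3^2 × 13
728 = 2^3 × 7 × 13
676 = 2^2 × 13^2
LCM(936, 728, 676) = 2^3 × 3^2 × 7 × 13^2 = 85176.
Smallest positive N is 85176 − 394 = 84782.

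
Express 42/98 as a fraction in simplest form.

3/7

42 = 2 × 3 × 7
98 = 2 × 7^2
gcd(42, 98) = 2 × 7 = 14.
Divide numerator and denominator by 14: 42/98 = 3/7.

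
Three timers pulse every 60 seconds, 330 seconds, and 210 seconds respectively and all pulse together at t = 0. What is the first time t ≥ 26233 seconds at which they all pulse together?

Joint pulses occur at multiples of LCM(60, 330, 210).
60 = 2^2 × 3 × 5
330 = 2 × 3 × 5 × 11
210 = 2 × 3 × 5 × 7
LCM(60, 330, 210) = 2^2 × 3 × 5 × 7 × 11 = 4620.
Smallest multiple of 4620 that is ≥ 26233: ⌈26233/4620⌉ × 4620 = 6 × 4620 = 27720.

27720 seconds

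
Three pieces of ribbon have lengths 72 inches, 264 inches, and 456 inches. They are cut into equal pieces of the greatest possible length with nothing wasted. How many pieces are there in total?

Piece length = gcd(72, 264, 456).
72 = 2^3 × 3^2
264 = 2^3 × 3 × 11
456 = 2^3 × 3 × 19
gcd(72, 264, 456) = 2^3 × 3 = 24.
Total pieces = 72/24 + 264/24 + 456/24 = 3 + 11 + 19 = 33.

33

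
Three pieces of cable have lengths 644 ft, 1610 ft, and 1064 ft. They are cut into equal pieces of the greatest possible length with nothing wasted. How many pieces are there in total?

Piece length = gcd(644, 1610, 1064).
644 = 2^2 × 7 × 23
1610 = 2 × 5 × 7 × 23
1064 = 2^3 × 7 × 19
gcd(644, 1610, 1064) = 2 × 7 = 14.
Total pieces = 644/14 + 1610/14 + 1064/14 = 46 + 115 + 76 = 237.

237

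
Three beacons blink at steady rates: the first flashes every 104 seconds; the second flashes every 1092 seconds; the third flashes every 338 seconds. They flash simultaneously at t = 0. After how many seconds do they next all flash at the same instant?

They coincide at every common multiple of the periods; the first is the LCM.
104 = 2^3 × 13
1092 = 2^2 × 3 × 7 × 13
338 = 2 × 13^2
LCM(104, 1092, 338) = 2^3 × 3 × 7 × 13^2 = 28392.

28392 seconds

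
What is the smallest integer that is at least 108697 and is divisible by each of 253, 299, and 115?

115115

The integer must be a common multiple of 253, 299, and 115, so a multiple of their LCM.
253 = 11 × 23
299 = 13 × 23
115 = 5 × 23
LCM(253, 299, 115) = 5 × 11 × 13 × 23 = 16445.
Smallest multiple of 16445 that is ≥ 108697: ⌈108697/16445⌉ × 16445 = 7 × 16445 = 115115.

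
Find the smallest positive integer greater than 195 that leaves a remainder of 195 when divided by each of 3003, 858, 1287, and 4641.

306501

N − 195 must be a common multiple of 3003, 858, 1287, and 4641.
3003 = 3 × 7 × 11 × 13
858 = 2 × 3 × 11 × 13
1287 = 3^2 × 11 × 13
4641 = 3 × 7 × 13 × 17
LCM(3003, 858, 1287, 4641) = 2 × 3^2 × 7 × 11 × 13 × 17 = 306306.
Smallest N > 195 is LCM + 195 = 306306 + 195 = 306501.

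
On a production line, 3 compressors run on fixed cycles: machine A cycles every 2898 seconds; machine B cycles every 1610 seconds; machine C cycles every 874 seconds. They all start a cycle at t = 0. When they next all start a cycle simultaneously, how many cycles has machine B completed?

171 cycles

All finish a whole number of cycles simultaneously at t = LCM of the periods.
2898 = 2 × 3^2 × 7 × 23
1610 = 2 × 5 × 7 × 23
874 = 2 × 19 × 23
LCM(2898, 1610, 874) = 2 × 3^2 × 5 × 7 × 19 × 23 = 275310.
Cycles for period 1610: 275310 / 1610 = 171.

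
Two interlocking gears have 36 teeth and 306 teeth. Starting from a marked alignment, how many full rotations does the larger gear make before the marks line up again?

They are all back at their starting positions together after one LCM of the periods.
36 = 2^2 × 3^2
306 = 2 × 3^2 × 17
LCM(36, 306) = 2^2 × 3^2 × 17 = 612.
Rotations for period 306: 612 / 306 = 2.

2 rotations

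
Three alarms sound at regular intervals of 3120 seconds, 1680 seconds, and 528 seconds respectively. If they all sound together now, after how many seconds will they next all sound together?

240240 seconds

The first simultaneous occurrence is after LCM of the individual periods.
3120 = 2^4 × 3 × 5 × 13
1680 = 2^4 × 3 × 5 × 7
528 = 2^4 × 3 × 11
LCM(3120, 1680, 528) = 2^4 × 3 × 5 × 7 × 11 × 13 = 240240.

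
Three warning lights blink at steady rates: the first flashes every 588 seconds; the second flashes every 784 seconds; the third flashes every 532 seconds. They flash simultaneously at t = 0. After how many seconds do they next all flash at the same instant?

The first simultaneous occurrence is after LCM of the individual periods.
588 = 2^2 × 3 × 7^2
784 = 2^4 × 7^2
532 = 2^2 × 7 × 19
LCM(588, 784, 532) = 2^4 × 3 × 7^2 × 19 = 44688.

44688 seconds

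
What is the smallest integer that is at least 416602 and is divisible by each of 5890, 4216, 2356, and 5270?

The integer must be a common multiple of 5890, 4216, 2356, and 5270, so a multiple of their LCM.
5890 = 2 × 5 × 19 × 31
4216 = 2^3 × 17 × 31
2356 = 2^2 × 19 × 31
5270 = 2 × 5 × 17 × 31
LCM(5890, 4216, 2356, 5270) = 2^3 × 5 × 17 × 19 × 31 = 400520.
Smallest multiple of 400520 that is ≥ 416602: ⌈416602/400520⌉ × 400520 = 2 × 400520 = 801040.

801040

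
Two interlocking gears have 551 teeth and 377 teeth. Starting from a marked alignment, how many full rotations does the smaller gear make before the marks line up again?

19 rotations

All finish a whole number of cycles simultaneously at t = LCM of the periods.
551 = 19 × 29
377 = 13 × 29
LCM(551, 377) = 13 × 19 × 29 = 7163.
Rotations for period 377: 7163 / 377 = 19.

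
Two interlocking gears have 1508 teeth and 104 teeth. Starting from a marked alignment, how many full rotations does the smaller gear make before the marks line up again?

They are all back at their starting positions together after one LCM of the periods.
1508 = 2^2 × 13 × 29
104 = 2^3 × 13
LCM(1508, 104) = 2^3 × 13 × 29 = 3016.
Rotations for period 104: 3016 / 104 = 29.

29 rotations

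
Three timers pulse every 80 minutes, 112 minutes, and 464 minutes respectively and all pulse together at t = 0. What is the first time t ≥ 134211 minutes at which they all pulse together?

146160 minutes

Joint pulses occur at multiples of LCM(80, 112, 464).
80 = 2^4 × 5
112 = 2^4 × 7
464 = 2^4 × 29
LCM(80, 112, 464) = 2^4 × 5 × 7 × 29 = 16240.
Smallest multiple of 16240 that is ≥ 134211: ⌈134211/16240⌉ × 16240 = 9 × 16240 = 146160.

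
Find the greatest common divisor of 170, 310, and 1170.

10

170 = 2 × 5 × 17
310 = 2 × 5 × 31
1170 = 2 × 3^2 × 5 × 13
gcd(170, 310, 1170) = 2 × 5 = 10.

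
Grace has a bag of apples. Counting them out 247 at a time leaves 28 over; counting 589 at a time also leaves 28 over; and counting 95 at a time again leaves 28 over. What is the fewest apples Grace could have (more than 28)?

N − 28 must be a common multiple of 247, 589, and 95.
247 = 13 × 19
589 = 19 × 31
95 = 5 × 19
LCM(247, 589, 95) = 5 × 13 × 19 × 31 = 38285.
Smallest N > 28 is LCM + 28 = 38285 + 28 = 38313.

38313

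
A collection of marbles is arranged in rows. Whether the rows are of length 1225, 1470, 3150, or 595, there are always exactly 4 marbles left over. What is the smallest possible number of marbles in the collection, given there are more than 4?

N − 4 must be a common multiple of 1225, 1470, 3150, and 595.
1225 = 5^2 × 7^2
1470 = 2 × 3 × 5 × 7^2
3150 = 2 × 3^2 × 5^2 × 7
595 = 5 × 7 × 17
LCM(1225, 1470, 3150, 595) = 2 × 3^2 × 5^2 × 7^2 × 17 = 374850.
Smallest N > 4 is LCM + 4 = 374850 + 4 = 374854.

374854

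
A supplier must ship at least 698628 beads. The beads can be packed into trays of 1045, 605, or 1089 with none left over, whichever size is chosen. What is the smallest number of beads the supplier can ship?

The number of beads must be a common multiple of 1045, 605, and 1089, so a multiple of their LCM.
1045 = 5 × 11 × 19
605 = 5 × 11^2
1089 = 3^2 × 11^2
LCM(1045, 605, 1089) = 3^2 × 5 × 11^2 × 19 = 103455.
Smallest multiple of 103455 that is ≥ 698628: ⌈698628/103455⌉ × 103455 = 7 × 103455 = 724185.

724185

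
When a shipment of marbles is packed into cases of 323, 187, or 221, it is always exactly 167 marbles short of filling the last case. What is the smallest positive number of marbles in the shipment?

Being 167 short of a full case of size k means N ≡ −167 (mod k), i.e. N + 167 is a multiple of each size.
323 = 17 × 19
187 = 11 × 17
221 = 13 × 17
LCM(323, 187, 221) = 11 × 13 × 17 × 19 = 46189.
Smallest positive N is 46189 − 167 = 46022.

46022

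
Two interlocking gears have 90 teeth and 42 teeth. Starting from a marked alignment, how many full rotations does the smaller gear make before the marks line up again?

All finish a whole number of cycles simultaneously at t = LCM of the periods.
90 = 2 × 3^2 × 5
42 = 2 × 3 × 7
LCM(90, 42) = 2 × 3^2 × 5 × 7 = 630.
Rotations for period 42: 630 / 42 = 15.

15 rotations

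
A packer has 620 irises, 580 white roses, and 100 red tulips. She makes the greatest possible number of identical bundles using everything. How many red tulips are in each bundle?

Number of bundles = gcd(620, 580, 100).
620 = 2^2 × 5 × 31
580 = 2^2 × 5 × 29
100 = 2^2 × 5^2
gcd(620, 580, 100) = 2^2 × 5 = 20.
red tulips per bundle = 100 / 20 = 5.

5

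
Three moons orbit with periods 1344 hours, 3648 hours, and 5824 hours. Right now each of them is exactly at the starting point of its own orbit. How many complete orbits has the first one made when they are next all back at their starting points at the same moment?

247 orbits

All finish a whole number of cycles simultaneously at t = LCM of the periods.
1344 = 2^6 × 3 × 7
3648 = 2^6 × 3 × 19
5824 = 2^6 × 7 × 13
LCM(1344, 3648, 5824) = 2^6 × 3 × 7 × 13 × 19 = 331968.
Orbits for period 1344: 331968 / 1344 = 247.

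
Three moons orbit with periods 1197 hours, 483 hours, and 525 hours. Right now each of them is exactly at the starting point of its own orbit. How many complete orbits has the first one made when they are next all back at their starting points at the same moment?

All finish a whole number of cycles simultaneously at t = LCM of the periods.
1197 = 3^2 × 7 × 19
483 = 3 × 7 × 23
525 = 3 × 5^2 × 7
LCM(1197, 483, 525) = 3^2 × 5^2 × 7 × 19 × 23 = 688275.
Orbits for period 1197: 688275 / 1197 = 575.

575 orbits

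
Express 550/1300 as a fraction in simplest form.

550 = 2 × 5^2 × 11
1300 = 2^2 × 5^2 × 13
gcd(550, 1300) = 2 × 5^2 = 50.
Divide numerator and denominator by 50: 550/1300 = 11/26.

11/26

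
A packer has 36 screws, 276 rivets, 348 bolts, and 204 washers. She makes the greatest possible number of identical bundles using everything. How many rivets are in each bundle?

Number of bundles = gcd(36, 276, 348, 204).
36 = 2^2 × 3^2
276 = 2^2 × 3 × 23
348 = 2^2 × 3 × 29
204 = 2^2 × 3 × 17
gcd(36, 276, 348, 204) = 2^2 × 3 = 12.
rivets per bundle = 276 / 12 = 23.

23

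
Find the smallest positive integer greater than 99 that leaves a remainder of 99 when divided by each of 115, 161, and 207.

7344

N − 99 must be a common multiple of 115, 161, and 207.
115 = 5 × 23
161 = 7 × 23
207 = 3^2 × 23
LCM(115, 161, 207) = 3^2 × 5 × 7 × 23 = 7245.
Smallest N > 99 is LCM + 99 = 7245 + 99 = 7344.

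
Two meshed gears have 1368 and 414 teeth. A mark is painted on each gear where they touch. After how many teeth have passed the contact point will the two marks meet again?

31464 teeth

We need the least common multiple of the intervals.
1368 = 2^3 × 3^2 × 19
414 = 2 × 3^2 × 23
LCM(1368, 414) = 2^3 × 3^2 × 19 × 23 = 31464.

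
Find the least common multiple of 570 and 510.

570 = 2 × 3 × 5 × 19
510 = 2 × 3 × 5 × 17
LCM(570, 510) = 2 × 3 × 5 × 17 × 19 = 9690.

9690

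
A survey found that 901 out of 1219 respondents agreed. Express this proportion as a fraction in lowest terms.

17/23

901 = 17 × 53
1219 = 23 × 53
gcd(901, 1219) = 53.
Divide numerator and denominator by 53: 901/1219 = 17/23.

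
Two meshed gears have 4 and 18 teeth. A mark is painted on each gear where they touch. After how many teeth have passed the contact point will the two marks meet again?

36 teeth

The first simultaneous occurrence is after LCM of the individual periods.
4 = 2^2
18 = 2 × 3^2
LCM(4, 18) = 2^2 × 3^2 = 36.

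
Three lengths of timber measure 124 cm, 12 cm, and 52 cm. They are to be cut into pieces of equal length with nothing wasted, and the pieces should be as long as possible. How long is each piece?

4 cm

Each piece length must divide every original length, so the longest possible is gcd(124, 12, 52).
124 = 2^2 × 31
12 = 2^2 × 3
52 = 2^2 × 13
gcd(124, 12, 52) = 2^2 = 4.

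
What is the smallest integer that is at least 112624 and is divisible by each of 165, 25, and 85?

The integer must be a common multiple of 165, 25, and 85, so a multiple of their LCM.
165 = 3 × 5 × 11
25 = 5^2
85 = 5 × 17
LCM(165, 25, 85) = 3 × 5^2 × 11 × 17 = 14025.
Smallest multiple of 14025 that is ≥ 112624: ⌈112624/14025⌉ × 14025 = 9 × 14025 = 126225.

126225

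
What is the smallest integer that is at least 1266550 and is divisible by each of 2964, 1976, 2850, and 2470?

The integer must be a common multiple of 2964, 1976, 2850, and 2470, so a multiple of their LCM.
2964 = 2^2 × 3 × 13 × 19
1976 = 2^3 × 13 × 19
2850 = 2 × 3 × 5^2 × 19
2470 = 2 × 5 × 13 × 19
LCM(2964, 1976, 2850, 2470) = 2^3 × 3 × 5^2 × 13 × 19 = 148200.
Smallest multiple of 148200 that is ≥ 1266550: ⌈1266550/148200⌉ × 148200 = 9 × 148200 = 1333800.

1333800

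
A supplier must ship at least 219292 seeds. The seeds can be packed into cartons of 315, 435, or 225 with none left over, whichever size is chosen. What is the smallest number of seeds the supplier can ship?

228375

The number of seeds must be a common multiple of 315, 435, and 225, so a multiple of their LCM.
315 = 3^2 × 5 × 7
435 = 3 × 5 × 29
225 = 3^2 × 5^2
LCM(315, 435, 225) = 3^2 × 5^2 × 7 × 29 = 45675.
Smallest multiple of 45675 that is ≥ 219292: ⌈219292/45675⌉ × 45675 = 5 × 45675 = 228375.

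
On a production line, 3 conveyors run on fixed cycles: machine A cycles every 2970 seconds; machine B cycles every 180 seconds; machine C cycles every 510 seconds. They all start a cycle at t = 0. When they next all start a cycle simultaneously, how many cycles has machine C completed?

The first common completion time is the LCM of the periods.
2970 = 2 × 3^3 × 5 × 11
180 = 2^2 × 3^2 × 5
510 = 2 × 3 × 5 × 17
LCM(2970, 180, 510) = 2^2 × 3^3 × 5 × 11 × 17 = 100980.
Cycles for period 510: 100980 / 510 = 198.

198 cycles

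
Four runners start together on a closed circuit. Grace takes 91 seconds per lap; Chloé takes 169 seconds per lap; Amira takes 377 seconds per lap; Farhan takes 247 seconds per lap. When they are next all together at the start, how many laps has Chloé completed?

All finish a whole number of cycles simultaneously at t = LCM of the periods.
91 = 7 × 13
169 = 13^2
377 = 13 × 29
247 = 13 × 19
LCM(91, 169, 377, 247) = 7 × 13^2 × 19 × 29 = 651833.
Laps for period 169: 651833 / 169 = 3857.

3857 laps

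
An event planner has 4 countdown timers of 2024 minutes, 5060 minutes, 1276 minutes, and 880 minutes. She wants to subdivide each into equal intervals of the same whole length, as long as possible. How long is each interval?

44 minutes

The interval must divide each timer length; the longest such is the gcd.
2024 = 2^3 × 11 × 23
5060 = 2^2 × 5 × 11 × 23
1276 = 2^2 × 11 × 29
880 = 2^4 × 5 × 11
gcd(2024, 5060, 1276, 880) = 2^2 × 11 = 44.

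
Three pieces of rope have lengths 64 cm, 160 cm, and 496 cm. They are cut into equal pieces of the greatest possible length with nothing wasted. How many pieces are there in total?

45

Piece length = gcd(64, 160, 496).
64 = 2^6
160 = 2^5 × 5
496 = 2^4 × 31
gcd(64, 160, 496) = 2^4 = 16.
Total pieces = 64/16 + 160/16 + 496/16 = 4 + 10 + 31 = 45.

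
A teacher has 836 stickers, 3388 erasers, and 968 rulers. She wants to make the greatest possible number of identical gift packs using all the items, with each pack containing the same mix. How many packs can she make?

44 packs

The pack count must divide each quantity, so the greatest is gcd(836, 3388, 968).
836 = 2^2 × 11 × 19
3388 = 2^2 × 7 × 11^2
968 = 2^3 × 11^2
gcd(836, 3388, 968) = 2^2 × 11 = 44.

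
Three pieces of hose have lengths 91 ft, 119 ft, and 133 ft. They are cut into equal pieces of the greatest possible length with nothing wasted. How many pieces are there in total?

49

Piece length = gcd(91, 119, 133).
91 = 7 × 13
119 = 7 × 17
133 = 7 × 19
gcd(91, 119, 133) = 7.
Total pieces = 91/7 + 119/7 + 133/7 = 13 + 17 + 19 = 49.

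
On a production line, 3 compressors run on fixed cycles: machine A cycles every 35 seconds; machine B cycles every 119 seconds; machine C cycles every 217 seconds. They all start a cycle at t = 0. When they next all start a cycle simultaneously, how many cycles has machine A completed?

All finish a whole number of cycles simultaneously at t = LCM of the periods.
35 = 5 × 7
119 = 7 × 17
217 = 7 × 31
LCM(35, 119, 217) = 5 × 7 × 17 × 31 = 18445.
Cycles for period 35: 18445 / 35 = 527.

527 cycles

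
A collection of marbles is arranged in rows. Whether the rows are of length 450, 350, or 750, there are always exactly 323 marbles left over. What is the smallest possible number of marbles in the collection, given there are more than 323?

N − 323 must be a common multiple of 450, 350, and 750.
450 = 2 × 3^2 × 5^2
350 = 2 × 5^2 × 7
750 = 2 × 3 × 5^3
LCM(450, 350, 750) = 2 × 3^2 × 5^3 × 7 = 15750.
Smallest N > 323 is LCM + 323 = 15750 + 323 = 16073.

16073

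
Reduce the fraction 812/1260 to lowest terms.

29/45

812 = 2^2 × 7 × 29
1260 = 2^2 × 3^2 × 5 × 7
gcd(812, 1260) = 2^2 × 7 = 28.
Divide numerator and denominator by 28: 812/1260 = 29/45.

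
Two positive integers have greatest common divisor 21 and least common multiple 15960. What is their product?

335160

For any two positive integers, gcd × lcm = product = 21 × 15960 = 335160.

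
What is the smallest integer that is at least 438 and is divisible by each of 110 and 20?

440

The integer must be a common multiple of 110 and 20, so a multiple of their LCM.
110 = 2 × 5 × 11
20 = 2^2 × 5
LCM(110, 20) = 2^2 × 5 × 11 = 220.
Smallest multiple of 220 that is ≥ 438: ⌈438/220⌉ × 220 = 2 × 220 = 440.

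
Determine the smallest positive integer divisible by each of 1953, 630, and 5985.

371070

1953 = 3^2 × 7 × 31
630 = 2 × 3^2 × 5 × 7
5985 = 3^2 × 5 × 7 × 19
LCM(1953, 630, 5985) = 2 × 3^2 × 5 × 7 × 19 × 31 = 371070.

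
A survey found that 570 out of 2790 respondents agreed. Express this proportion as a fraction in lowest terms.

570 = 2 × 3 × 5 × 19
2790 = 2 × 3^2 × 5 × 31
gcd(570, 2790) = 2 × 3 × 5 = 30.
Divide numerator and denominator by 30: 570/2790 = 19/93.

19/93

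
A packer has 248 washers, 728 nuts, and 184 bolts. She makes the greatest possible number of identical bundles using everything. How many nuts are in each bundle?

Number of bundles = gcd(248, 728, 184).
248 = 2^3 × 31
728 = 2^3 × 7 × 13
184 = 2^3 × 23
gcd(248, 728, 184) = 2^3 = 8.
nuts per bundle = 728 / 8 = 91.

91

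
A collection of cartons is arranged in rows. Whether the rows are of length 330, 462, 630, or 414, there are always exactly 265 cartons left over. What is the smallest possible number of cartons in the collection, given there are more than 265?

N − 265 must be a common multiple of 330, 462, 630, and 414.
330 = 2 × 3 × 5 × 11
462 = 2 × 3 × 7 × 11
630 = 2 × 3^2 × 5 × 7
414 = 2 × 3^2 × 23
LCM(330, 462, 630, 414) = 2 × 3^2 × 5 × 7 × 11 × 23 = 159390.
Smallest N > 265 is LCM + 265 = 159390 + 265 = 159655.

159655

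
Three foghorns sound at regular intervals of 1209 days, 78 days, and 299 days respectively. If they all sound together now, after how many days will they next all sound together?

55614 days

They coincide at every common multiple of the periods; the first is the LCM.
1209 = 3 × 13 × 31
78 = 2 × 3 × 13
299 = 13 × 23
LCM(1209, 78, 299) = 2 × 3 × 13 × 23 × 31 = 55614.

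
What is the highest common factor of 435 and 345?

15

435 = 3 × 5 × 29
345 = 3 × 5 × 23
gcd(435, 345) = 3 × 5 = 15.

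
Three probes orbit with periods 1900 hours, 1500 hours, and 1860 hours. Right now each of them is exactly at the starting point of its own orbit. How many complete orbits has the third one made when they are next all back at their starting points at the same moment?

475 orbits

The first common completion time is the LCM of the periods.
1900 = 2^2 × 5^2 × 19
1500 = 2^2 × 3 × 5^3
1860 = 2^2 × 3 × 5 × 31
LCM(1900, 1500, 1860) = 2^2 × 3 × 5^3 × 19 × 31 = 883500.
Orbits for period 1860: 883500 / 1860 = 475.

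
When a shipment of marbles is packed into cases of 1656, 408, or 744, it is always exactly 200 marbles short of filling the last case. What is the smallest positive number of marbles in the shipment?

Being 200 short of a full case of size k means N ≡ −200 (mod k), i.e. N + 200 is a multiple of each size.
1656 = 2^3 × 3^2 × 23
408 = 2^3 × 3 × 17
744 = 2^3 × 3 × 31
LCM(1656, 408, 744) = 2^3 × 3^2 × 17 × 23 × 31 = 872712.
Smallest positive N is 872712 − 200 = 872512.

872512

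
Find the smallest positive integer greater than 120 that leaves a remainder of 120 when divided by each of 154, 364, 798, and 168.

N − 120 must be a common multiple of 154, 364, 798, and 168.
154 = 2 × 7 × 11
364 = 2^2 × 7 × 13
798 = 2 × 3 × 7 × 19
168 = 2^3 × 3 × 7
LCM(154, 364, 798, 168) = 2^3 × 3 × 7 × 11 × 13 × 19 = 456456.
Smallest N > 120 is LCM + 120 = 456456 + 120 = 456576.

456576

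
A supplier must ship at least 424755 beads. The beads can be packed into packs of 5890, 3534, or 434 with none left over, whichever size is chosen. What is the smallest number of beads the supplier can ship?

494760

The number of beads must be a common multiple of 5890, 3534, and 434, so a multiple of their LCM.
5890 = 2 × 5 × 19 × 31
3534 = 2 × 3 × 19 × 31
434 = 2 × 7 × 31
LCM(5890, 3534, 434) = 2 × 3 × 5 × 7 × 19 × 31 = 123690.
Smallest multiple of 123690 that is ≥ 424755: ⌈424755/123690⌉ × 123690 = 4 × 123690 = 494760.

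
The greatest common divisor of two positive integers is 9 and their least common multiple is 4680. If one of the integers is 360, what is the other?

For two integers, gcd × lcm = product, so the other is (9 × 4680) / 360 = 42120 / 360 = 117.

117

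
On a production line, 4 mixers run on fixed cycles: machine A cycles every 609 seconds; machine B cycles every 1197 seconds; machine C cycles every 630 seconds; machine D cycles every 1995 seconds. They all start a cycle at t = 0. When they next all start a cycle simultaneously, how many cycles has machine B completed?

They are all back at their starting positions together after one LCM of the periods.
609 = 3 × 7 × 29
1197 = 3^2 × 7 × 19
630 = 2 × 3^2 × 5 × 7
1995 = 3 × 5 × 7 × 19
LCM(609, 1197, 630, 1995) = 2 × 3^2 × 5 × 7 × 19 × 29 = 347130.
Cycles for period 1197: 347130 / 1197 = 290.

290 cycles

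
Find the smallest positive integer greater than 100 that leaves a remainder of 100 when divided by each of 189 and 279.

5959

N − 100 must be a common multiple of 189 and 279.
189 = 3^3 × 7
279 = 3^2 × 31
LCM(189, 279) = 3^3 × 7 × 31 = 5859.
Smallest N > 100 is LCM + 100 = 5859 + 100 = 5959.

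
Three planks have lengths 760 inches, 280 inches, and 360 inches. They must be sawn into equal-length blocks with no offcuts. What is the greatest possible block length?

This is the greatest common divisor of 760, 280, and 360.
760 = 2^3 × 5 × 19
280 = 2^3 × 5 × 7
360 = 2^3 × 3^2 × 5
gcd(760, 280, 360) = 2^3 × 5 = 40.

40 inches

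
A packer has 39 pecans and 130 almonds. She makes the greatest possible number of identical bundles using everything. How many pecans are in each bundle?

3

Number of bundles = gcd(39, 130).
39 = 3 × 13
130 = 2 × 5 × 13
gcd(39, 130) = 13.
pecans per bundle = 39 / 13 = 3.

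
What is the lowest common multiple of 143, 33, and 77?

143 = 11 × 13
33 = 3 × 11
77 = 7 × 11
LCM(143, 33, 77) = 3 × 7 × 11 × 13 = 3003.

3003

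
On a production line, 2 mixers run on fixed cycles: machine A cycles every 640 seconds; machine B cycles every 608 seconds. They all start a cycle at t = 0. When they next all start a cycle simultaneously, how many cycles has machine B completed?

They are all back at their starting positions together after one LCM of the periods.
640 = 2^7 × 5
608 = 2^5 × 19
LCM(640, 608) = 2^7 × 5 × 19 = 12160.
Cycles for period 608: 12160 / 608 = 20.

20 cycles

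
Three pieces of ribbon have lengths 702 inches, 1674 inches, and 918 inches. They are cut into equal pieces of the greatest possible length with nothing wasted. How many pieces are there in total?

61

Piece length = gcd(702, 1674, 918).
702 = 2 × 3^3 × 13
1674 = 2 × 3^3 × 31
918 = 2 × 3^3 × 17
gcd(702, 1674, 918) = 2 × 3^3 = 54.
Total pieces = 702/54 + 1674/54 + 918/54 = 13 + 31 + 17 = 61.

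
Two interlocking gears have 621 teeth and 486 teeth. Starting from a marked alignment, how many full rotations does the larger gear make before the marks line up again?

18 rotations

The first common completion time is the LCM of the periods.
621 = 3^3 × 23
486 = 2 × 3^5
LCM(621, 486) = 2 × 3^5 × 23 = 11178.
Rotations for period 621: 11178 / 621 = 18.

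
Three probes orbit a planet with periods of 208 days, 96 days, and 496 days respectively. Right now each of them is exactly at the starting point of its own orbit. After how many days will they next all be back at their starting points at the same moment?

38688 days

They coincide at every common multiple of the periods; the first is the LCM.
208 = 2^4 × 13
96 = 2^5 × 3
496 = 2^4 × 31
LCM(208, 96, 496) = 2^5 × 3 × 13 × 31 = 38688.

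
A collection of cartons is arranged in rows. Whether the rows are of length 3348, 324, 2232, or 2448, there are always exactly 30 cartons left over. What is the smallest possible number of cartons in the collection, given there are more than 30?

683022

N − 30 must be a common multiple of 3348, 324, 2232, and 2448.
3348 = 2^2 × 3^3 × 31
324 = 2^2 × 3^4
2232 = 2^3 × 3^2 × 31
2448 = 2^4 × 3^2 × 17
LCM(3348, 324, 2232, 2448) = 2^4 × 3^4 × 17 × 31 = 682992.
Smallest N > 30 is LCM + 30 = 682992 + 30 = 683022.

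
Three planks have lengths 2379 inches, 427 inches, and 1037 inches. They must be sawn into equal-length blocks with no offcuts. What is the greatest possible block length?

This is the greatest common divisor of 2379, 427, and 1037.
2379 = 3 × 13 × 61
427 = 7 × 61
1037 = 17 × 61
gcd(2379, 427, 1037) = 61.

61 inches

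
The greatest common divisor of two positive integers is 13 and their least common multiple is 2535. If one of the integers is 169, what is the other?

For two integers, gcd × lcm = product, so the other is (13 × 2535) / 169 = 32955 / 169 = 195.

195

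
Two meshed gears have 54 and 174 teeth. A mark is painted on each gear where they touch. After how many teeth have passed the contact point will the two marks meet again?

1566 teeth

We need the least common multiple of the intervals.
54 = 2 × 3^3
174 = 2 × 3 × 29
LCM(54, 174) = 2 × 3^3 × 29 = 1566.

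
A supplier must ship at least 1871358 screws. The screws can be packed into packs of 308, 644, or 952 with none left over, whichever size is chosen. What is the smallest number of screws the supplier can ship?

1926848

The number of screws must be a common multiple of 308, 644, and 952, so a multiple of their LCM.
308 = 2^2 × 7 × 11
644 = 2^2 × 7 × 23
952 = 2^3 × 7 × 17
LCM(308, 644, 952) = 2^3 × 7 × 11 × 17 × 23 = 240856.
Smallest multiple of 240856 that is ≥ 1871358: ⌈1871358/240856⌉ × 240856 = 8 × 240856 = 1926848.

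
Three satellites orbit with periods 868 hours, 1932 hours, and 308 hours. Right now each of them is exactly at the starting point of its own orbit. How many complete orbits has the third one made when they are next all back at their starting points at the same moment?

2139 orbits

All finish a whole number of cycles simultaneously at t = LCM of the periods.
868 = 2^2 × 7 × 31
1932 = 2^2 × 3 × 7 × 23
308 = 2^2 × 7 × 11
LCM(868, 1932, 308) = 2^2 × 3 × 7 × 11 × 23 × 31 = 658812.
Orbits for period 308: 658812 / 308 = 2139.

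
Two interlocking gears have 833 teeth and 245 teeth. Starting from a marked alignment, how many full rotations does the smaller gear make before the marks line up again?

All finish a whole number of cycles simultaneously at t = LCM of the periods.
833 = 7^2 × 17
245 = 5 × 7^2
LCM(833, 245) = 5 × 7^2 × 17 = 4165.
Rotations for period 245: 4165 / 245 = 17.

17 rotations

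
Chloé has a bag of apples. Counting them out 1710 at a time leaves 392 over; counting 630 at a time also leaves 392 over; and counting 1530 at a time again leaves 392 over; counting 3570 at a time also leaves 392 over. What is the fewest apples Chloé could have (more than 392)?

203882

N − 392 must be a common multiple of 1710, 630, 1530, and 3570.
1710 = 2 × 3^2 × 5 × 19
630 = 2 × 3^2 × 5 × 7
1530 = 2 × 3^2 × 5 × 17
3570 = 2 × 3 × 5 × 7 × 17
LCM(1710, 630, 1530, 3570) = 2 × 3^2 × 5 × 7 × 17 × 19 = 203490.
Smallest N > 392 is LCM + 392 = 203490 + 392 = 203882.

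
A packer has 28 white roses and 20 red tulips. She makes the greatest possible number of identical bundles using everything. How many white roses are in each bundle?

Number of bundles = gcd(28, 20).
28 = 2^2 × 7
20 = 2^2 × 5
gcd(28, 20) = 2^2 = 4.
white roses per bundle = 28 / 4 = 7.

7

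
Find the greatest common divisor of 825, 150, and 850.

825 = 3 × 5^2 × 11
150 = 2 × 3 × 5^2
850 = 2 × 5^2 × 17
gcd(825, 150, 850) = 5^2 = 25.

25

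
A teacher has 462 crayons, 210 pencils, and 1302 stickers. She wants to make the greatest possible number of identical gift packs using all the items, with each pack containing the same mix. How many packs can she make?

The pack count must divide each quantity, so the greatest is gcd(462, 210, 1302).
462 = 2 × 3 × 7 × 11
210 = 2 × 3 × 5 × 7
1302 = 2 × 3 × 7 × 31
gcd(462, 210, 1302) = 2 × 3 × 7 = 42.

42 packs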